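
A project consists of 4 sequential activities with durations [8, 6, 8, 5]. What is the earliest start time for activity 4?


Activity 4 starts after activities 1 through 3 complete.
Predecessor durations: [8, 6, 8]
ES = 8 + 6 + 8 = 22

22


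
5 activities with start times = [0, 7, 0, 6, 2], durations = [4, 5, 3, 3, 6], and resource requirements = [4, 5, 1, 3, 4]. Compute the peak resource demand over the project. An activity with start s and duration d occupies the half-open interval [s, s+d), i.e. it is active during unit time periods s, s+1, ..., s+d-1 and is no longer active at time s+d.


Each activity i is active on [start_i, start_i + duration_i).
Compute total resource usage per time slot:
  t=0: active resources = [4, 1], total = 5
  t=1: active resources = [4, 1], total = 5
  t=2: active resources = [4, 1, 4], total = 9
  t=3: active resources = [4, 4], total = 8
  t=4: active resources = [4], total = 4
  t=5: active resources = [4], total = 4
  t=6: active resources = [3, 4], total = 7
  t=7: active resources = [5, 3, 4], total = 12
  t=8: active resources = [5, 3], total = 8
  t=9: active resources = [5], total = 5
  t=10: active resources = [5], total = 5
  t=11: active resources = [5], total = 5
Peak resource demand = 12

12


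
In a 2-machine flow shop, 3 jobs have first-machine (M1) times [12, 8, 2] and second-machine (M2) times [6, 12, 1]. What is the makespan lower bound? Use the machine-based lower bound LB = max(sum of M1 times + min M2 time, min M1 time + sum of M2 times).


LB1 = sum(M1 times) + min(M2 times) = 22 + 1 = 23
LB2 = min(M1 times) + sum(M2 times) = 2 + 19 = 21
Lower bound = max(LB1, LB2) = max(23, 21) = 23

23


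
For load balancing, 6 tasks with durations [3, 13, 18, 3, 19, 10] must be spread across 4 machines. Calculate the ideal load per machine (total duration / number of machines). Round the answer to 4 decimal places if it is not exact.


Total processing time = 3 + 13 + 18 + 3 + 19 + 10 = 66
Number of machines = 4
Ideal balanced load = 66 / 4 = 16.5

16.5


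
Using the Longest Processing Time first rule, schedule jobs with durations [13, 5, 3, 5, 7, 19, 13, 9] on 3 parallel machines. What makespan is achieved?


Sort jobs in decreasing order (LPT): [19, 13, 13, 9, 7, 5, 5, 3]
Assign each job to the least loaded machine:
  Machine 1: jobs [19, 5], load = 24
  Machine 2: jobs [13, 9, 3], load = 25
  Machine 3: jobs [13, 7, 5], load = 25
Makespan = max load = 25

25


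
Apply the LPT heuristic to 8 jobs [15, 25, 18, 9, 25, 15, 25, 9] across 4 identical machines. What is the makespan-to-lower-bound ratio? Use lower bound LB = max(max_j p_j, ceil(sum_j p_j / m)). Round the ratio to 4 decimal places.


LPT order: [25, 25, 25, 18, 15, 15, 9, 9]
Machine loads after assignment: [40, 34, 34, 33]
LPT makespan = 40
Lower bound = max(max_job, ceil(total/4)) = max(25, 36) = 36
Ratio = 40 / 36 = 1.1111

1.1111


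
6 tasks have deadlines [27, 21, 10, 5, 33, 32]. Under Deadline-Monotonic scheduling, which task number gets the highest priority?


Sort tasks by relative deadline (ascending):
  Task 4: deadline = 5
  Task 3: deadline = 10
  Task 2: deadline = 21
  Task 1: deadline = 27
  Task 6: deadline = 32
  Task 5: deadline = 33
Priority order (highest first): [4, 3, 2, 1, 6, 5]
Highest priority task = 4

4


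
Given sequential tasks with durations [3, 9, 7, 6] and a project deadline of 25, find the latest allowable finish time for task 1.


LF(activity 1) = deadline - sum of successor durations
Successors: activities 2 through 4 with durations [9, 7, 6]
Sum of successor durations = 22
LF = 25 - 22 = 3

3


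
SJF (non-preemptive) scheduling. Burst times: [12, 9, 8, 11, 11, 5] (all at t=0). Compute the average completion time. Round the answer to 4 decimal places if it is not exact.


SJF order (ascending): [5, 8, 9, 11, 11, 12]
Completion times:
  Job 1: burst=5, C=5
  Job 2: burst=8, C=13
  Job 3: burst=9, C=22
  Job 4: burst=11, C=33
  Job 5: burst=11, C=44
  Job 6: burst=12, C=56
Average completion = 173/6 = 28.8333

28.8333


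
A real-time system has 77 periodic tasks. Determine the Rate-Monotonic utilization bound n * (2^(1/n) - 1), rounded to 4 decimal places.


Compute 2^(1/77) = 1.0090425505
Subtract 1: 1.0090425505 - 1 = 0.0090425505
Multiply by n: 77 * 0.0090425505 = 0.6962763885
Round to 4 dp: 0.6963

0.6963


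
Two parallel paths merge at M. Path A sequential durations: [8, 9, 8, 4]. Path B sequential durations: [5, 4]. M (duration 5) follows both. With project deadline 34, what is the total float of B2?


Forward pass: ES(B2) = sum of predecessors on chain B = 5
EF = ES + duration = 5 + 4 = 9
Backward pass: LF(M) = deadline = 34; LS(M) = 34 - 5 = 29
LF(B2) = LS(M) - sum(successors on chain B) = 29 - 0 = 29
LS = LF - duration = 29 - 4 = 25
Total float = LS - ES = 25 - 5 = 20

20


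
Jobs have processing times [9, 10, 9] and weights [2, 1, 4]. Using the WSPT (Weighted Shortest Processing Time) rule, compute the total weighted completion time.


Compute p/w ratios and sort ascending (WSPT): [(9, 4), (9, 2), (10, 1)]
Compute weighted completion times:
  Job (p=9,w=4): C=9, w*C=4*9=36
  Job (p=9,w=2): C=18, w*C=2*18=36
  Job (p=10,w=1): C=28, w*C=1*28=28
Total weighted completion time = 100

100


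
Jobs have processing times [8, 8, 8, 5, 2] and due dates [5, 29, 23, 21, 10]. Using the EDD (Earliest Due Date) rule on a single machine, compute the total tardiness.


Sort by due date (EDD order): [(8, 5), (2, 10), (5, 21), (8, 23), (8, 29)]
Compute completion times and tardiness:
  Job 1: p=8, d=5, C=8, tardiness=max(0,8-5)=3
  Job 2: p=2, d=10, C=10, tardiness=max(0,10-10)=0
  Job 3: p=5, d=21, C=15, tardiness=max(0,15-21)=0
  Job 4: p=8, d=23, C=23, tardiness=max(0,23-23)=0
  Job 5: p=8, d=29, C=31, tardiness=max(0,31-29)=2
Total tardiness = 5

5


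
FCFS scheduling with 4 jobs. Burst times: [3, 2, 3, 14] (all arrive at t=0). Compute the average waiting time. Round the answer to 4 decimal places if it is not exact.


FCFS order (as given): [3, 2, 3, 14]
Waiting times:
  Job 1: wait = 0
  Job 2: wait = 3
  Job 3: wait = 5
  Job 4: wait = 8
Sum of waiting times = 16
Average waiting time = 16/4 = 4.0

4.0


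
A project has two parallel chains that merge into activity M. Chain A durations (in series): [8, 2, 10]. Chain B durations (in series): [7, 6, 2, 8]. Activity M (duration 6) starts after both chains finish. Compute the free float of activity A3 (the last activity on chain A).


ES(A3) = sum of predecessors on chain A = 10
EF(A3) = ES + duration = 10 + 10 = 20
Successor of A3 is M. ES(M) = max(sum(A), sum(B)) = max(20, 23) = 23
Free float = ES(successor) - EF(current) = 23 - 20 = 3

3


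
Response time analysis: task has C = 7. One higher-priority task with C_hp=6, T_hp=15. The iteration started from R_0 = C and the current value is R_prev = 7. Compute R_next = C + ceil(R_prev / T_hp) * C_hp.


R_next = C + ceil(R_prev / T_hp) * C_hp
ceil(7 / 15) = ceil(0.4667) = 1
Interference = 1 * 6 = 6
R_next = 7 + 6 = 13

13


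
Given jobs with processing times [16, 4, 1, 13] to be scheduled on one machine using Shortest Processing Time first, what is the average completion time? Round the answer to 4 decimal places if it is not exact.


Sort jobs by processing time (SPT order): [1, 4, 13, 16]
Compute completion times sequentially:
  Job 1: processing = 1, completes at 1
  Job 2: processing = 4, completes at 5
  Job 3: processing = 13, completes at 18
  Job 4: processing = 16, completes at 34
Sum of completion times = 58
Average completion time = 58/4 = 14.5

14.5


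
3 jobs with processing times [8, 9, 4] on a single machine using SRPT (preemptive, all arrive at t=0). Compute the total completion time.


Since all jobs arrive at t=0, SRPT equals SPT ordering.
SPT order: [4, 8, 9]
Completion times:
  Job 1: p=4, C=4
  Job 2: p=8, C=12
  Job 3: p=9, C=21
Total completion time = 4 + 12 + 21 = 37

37


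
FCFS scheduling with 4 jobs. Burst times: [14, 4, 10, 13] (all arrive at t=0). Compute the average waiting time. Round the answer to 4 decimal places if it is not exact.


FCFS order (as given): [14, 4, 10, 13]
Waiting times:
  Job 1: wait = 0
  Job 2: wait = 14
  Job 3: wait = 18
  Job 4: wait = 28
Sum of waiting times = 60
Average waiting time = 60/4 = 15.0

15.0


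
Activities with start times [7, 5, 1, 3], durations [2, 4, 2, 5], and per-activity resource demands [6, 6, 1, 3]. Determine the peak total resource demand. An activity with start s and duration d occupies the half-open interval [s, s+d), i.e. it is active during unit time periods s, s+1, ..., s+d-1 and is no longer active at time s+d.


Each activity i is active on [start_i, start_i + duration_i).
Compute total resource usage per time slot:
  t=0: active resources = [], total = 0
  t=1: active resources = [1], total = 1
  t=2: active resources = [1], total = 1
  t=3: active resources = [3], total = 3
  t=4: active resources = [3], total = 3
  t=5: active resources = [6, 3], total = 9
  t=6: active resources = [6, 3], total = 9
  t=7: active resources = [6, 6, 3], total = 15
  t=8: active resources = [6, 6], total = 12
Peak resource demand = 15

15


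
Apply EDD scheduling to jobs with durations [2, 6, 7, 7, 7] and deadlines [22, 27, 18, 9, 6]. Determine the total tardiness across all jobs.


Sort by due date (EDD order): [(7, 6), (7, 9), (7, 18), (2, 22), (6, 27)]
Compute completion times and tardiness:
  Job 1: p=7, d=6, C=7, tardiness=max(0,7-6)=1
  Job 2: p=7, d=9, C=14, tardiness=max(0,14-9)=5
  Job 3: p=7, d=18, C=21, tardiness=max(0,21-18)=3
  Job 4: p=2, d=22, C=23, tardiness=max(0,23-22)=1
  Job 5: p=6, d=27, C=29, tardiness=max(0,29-27)=2
Total tardiness = 12

12


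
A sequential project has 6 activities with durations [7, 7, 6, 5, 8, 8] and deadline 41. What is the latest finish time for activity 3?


LF(activity 3) = deadline - sum of successor durations
Successors: activities 4 through 6 with durations [5, 8, 8]
Sum of successor durations = 21
LF = 41 - 21 = 20

20


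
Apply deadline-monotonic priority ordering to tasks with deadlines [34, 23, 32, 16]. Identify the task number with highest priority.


Sort tasks by relative deadline (ascending):
  Task 4: deadline = 16
  Task 2: deadline = 23
  Task 3: deadline = 32
  Task 1: deadline = 34
Priority order (highest first): [4, 2, 3, 1]
Highest priority task = 4

4


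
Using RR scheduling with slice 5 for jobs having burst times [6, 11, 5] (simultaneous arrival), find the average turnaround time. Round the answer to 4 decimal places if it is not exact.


Time quantum = 5
Execution trace:
  J1 runs 5 units, time = 5
  J2 runs 5 units, time = 10
  J3 runs 5 units, time = 15
  J1 runs 1 units, time = 16
  J2 runs 5 units, time = 21
  J2 runs 1 units, time = 22
Finish times: [16, 22, 15]
Average turnaround = 53/3 = 17.6667

17.6667


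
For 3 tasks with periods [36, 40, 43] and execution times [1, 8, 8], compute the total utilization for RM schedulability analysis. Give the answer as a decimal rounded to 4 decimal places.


Compute individual utilizations (exact fractions):
  Task 1: C/T = 1/36 (approx. 0.0278)
  Task 2: C/T = 8/40 = 1/5 (approx. 0.2)
  Task 3: C/T = 8/43 (approx. 0.186)
Total utilization U = 1/36 + 1/5 + 8/43 = 3203/7740
Rounded to 4 decimal places: U = 0.4138
RM (Liu & Layland) bound for 3 tasks = 0.779763; compare with U = 3203/7740 (approx. 0.413824)
U <= bound, so schedulable by RM sufficient condition.

0.4138


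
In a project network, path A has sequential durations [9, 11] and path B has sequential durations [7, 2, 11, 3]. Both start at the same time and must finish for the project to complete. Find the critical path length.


Path A total = 9 + 11 = 20
Path B total = 7 + 2 + 11 + 3 = 23
Critical path = longest path = max(20, 23) = 23

23


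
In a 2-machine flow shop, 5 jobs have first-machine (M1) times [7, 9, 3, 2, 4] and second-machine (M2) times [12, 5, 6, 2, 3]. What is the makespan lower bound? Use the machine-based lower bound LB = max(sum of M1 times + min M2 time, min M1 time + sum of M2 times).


LB1 = sum(M1 times) + min(M2 times) = 25 + 2 = 27
LB2 = min(M1 times) + sum(M2 times) = 2 + 28 = 30
Lower bound = max(LB1, LB2) = max(27, 30) = 30

30


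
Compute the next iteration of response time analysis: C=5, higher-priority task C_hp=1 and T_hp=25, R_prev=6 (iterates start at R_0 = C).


R_next = C + ceil(R_prev / T_hp) * C_hp
ceil(6 / 25) = ceil(0.24) = 1
Interference = 1 * 1 = 1
R_next = 5 + 1 = 6
R_next = R_prev, so the iteration has converged (response time = 6).

6


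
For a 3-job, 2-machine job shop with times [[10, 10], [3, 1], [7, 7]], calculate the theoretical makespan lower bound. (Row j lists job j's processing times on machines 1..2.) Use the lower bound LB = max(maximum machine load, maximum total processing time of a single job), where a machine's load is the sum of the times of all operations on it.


Machine loads:
  Machine 1: 10 + 3 + 7 = 20
  Machine 2: 10 + 1 + 7 = 18
Max machine load = 20
Job totals:
  Job 1: 20
  Job 2: 4
  Job 3: 14
Max job total = 20
Lower bound = max(20, 20) = 20

20


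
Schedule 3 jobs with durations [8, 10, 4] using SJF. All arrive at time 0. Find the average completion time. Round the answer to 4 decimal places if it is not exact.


SJF order (ascending): [4, 8, 10]
Completion times:
  Job 1: burst=4, C=4
  Job 2: burst=8, C=12
  Job 3: burst=10, C=22
Average completion = 38/3 = 12.6667

12.6667


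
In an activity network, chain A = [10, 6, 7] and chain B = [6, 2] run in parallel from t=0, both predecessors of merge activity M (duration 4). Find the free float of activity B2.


ES(B2) = sum of predecessors on chain B = 6
EF(B2) = ES + duration = 6 + 2 = 8
Successor of B2 is M. ES(M) = max(sum(A), sum(B)) = max(23, 8) = 23
Free float = ES(successor) - EF(current) = 23 - 8 = 15

15


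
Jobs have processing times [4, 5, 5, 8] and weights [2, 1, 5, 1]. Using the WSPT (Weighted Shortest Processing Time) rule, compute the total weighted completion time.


Compute p/w ratios and sort ascending (WSPT): [(5, 5), (4, 2), (5, 1), (8, 1)]
Compute weighted completion times:
  Job (p=5,w=5): C=5, w*C=5*5=25
  Job (p=4,w=2): C=9, w*C=2*9=18
  Job (p=5,w=1): C=14, w*C=1*14=14
  Job (p=8,w=1): C=22, w*C=1*22=22
Total weighted completion time = 79

79


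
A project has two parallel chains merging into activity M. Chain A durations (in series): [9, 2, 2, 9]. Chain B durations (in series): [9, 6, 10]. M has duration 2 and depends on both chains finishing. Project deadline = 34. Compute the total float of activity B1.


Forward pass: ES(B1) = sum of predecessors on chain B = 0
EF = ES + duration = 0 + 9 = 9
Backward pass: LF(M) = deadline = 34; LS(M) = 34 - 2 = 32
LF(B1) = LS(M) - sum(successors on chain B) = 32 - 16 = 16
LS = LF - duration = 16 - 9 = 7
Total float = LS - ES = 7 - 0 = 7

7


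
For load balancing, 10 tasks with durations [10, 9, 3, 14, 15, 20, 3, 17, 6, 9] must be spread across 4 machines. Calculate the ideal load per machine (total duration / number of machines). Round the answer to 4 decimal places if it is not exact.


Total processing time = 10 + 9 + 3 + 14 + 15 + 20 + 3 + 17 + 6 + 9 = 106
Number of machines = 4
Ideal balanced load = 106 / 4 = 26.5

26.5


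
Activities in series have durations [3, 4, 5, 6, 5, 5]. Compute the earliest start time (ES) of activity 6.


Activity 6 starts after activities 1 through 5 complete.
Predecessor durations: [3, 4, 5, 6, 5]
ES = 3 + 4 + 5 + 6 + 5 = 23

23


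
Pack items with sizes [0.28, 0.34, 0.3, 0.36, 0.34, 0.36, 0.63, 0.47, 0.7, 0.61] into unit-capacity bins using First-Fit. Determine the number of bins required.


Place items sequentially using First-Fit:
  Item 0.28 -> new Bin 1
  Item 0.34 -> Bin 1 (now 0.62)
  Item 0.3 -> Bin 1 (now 0.92)
  Item 0.36 -> new Bin 2
  Item 0.34 -> Bin 2 (now 0.7)
  Item 0.36 -> new Bin 3
  Item 0.63 -> Bin 3 (now 0.99)
  Item 0.47 -> new Bin 4
  Item 0.7 -> new Bin 5
  Item 0.61 -> new Bin 6
Total bins used = 6

6


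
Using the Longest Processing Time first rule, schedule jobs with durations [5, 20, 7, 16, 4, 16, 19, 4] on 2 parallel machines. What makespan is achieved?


Sort jobs in decreasing order (LPT): [20, 19, 16, 16, 7, 5, 4, 4]
Assign each job to the least loaded machine:
  Machine 1: jobs [20, 16, 5, 4], load = 45
  Machine 2: jobs [19, 16, 7, 4], load = 46
Makespan = max load = 46

46


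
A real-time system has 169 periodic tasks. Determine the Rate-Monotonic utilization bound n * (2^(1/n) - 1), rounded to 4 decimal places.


Compute 2^(1/169) = 1.0041098851
Subtract 1: 1.0041098851 - 1 = 0.0041098851
Multiply by n: 169 * 0.0041098851 = 0.6945705819
Round to 4 dp: 0.6946

0.6946


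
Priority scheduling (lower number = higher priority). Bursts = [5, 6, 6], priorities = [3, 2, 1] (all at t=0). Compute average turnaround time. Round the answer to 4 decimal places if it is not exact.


Sort by priority (ascending = highest first):
Order: [(1, 6), (2, 6), (3, 5)]
Completion times:
  Priority 1, burst=6, C=6
  Priority 2, burst=6, C=12
  Priority 3, burst=5, C=17
Average turnaround = 35/3 = 11.6667

11.6667


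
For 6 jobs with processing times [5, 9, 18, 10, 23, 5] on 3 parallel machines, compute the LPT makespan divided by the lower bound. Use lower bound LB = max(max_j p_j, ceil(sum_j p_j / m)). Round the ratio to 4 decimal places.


LPT order: [23, 18, 10, 9, 5, 5]
Machine loads after assignment: [23, 23, 24]
LPT makespan = 24
Lower bound = max(max_job, ceil(total/3)) = max(23, 24) = 24
Ratio = 24 / 24 = 1.0

1.0


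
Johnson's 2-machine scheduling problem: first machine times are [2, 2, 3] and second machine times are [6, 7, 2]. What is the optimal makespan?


Apply Johnson's rule:
  Group 1 (a <= b): [(1, 2, 6), (2, 2, 7)]
  Group 2 (a > b): [(3, 3, 2)]
Optimal job order: [1, 2, 3]
Schedule:
  Job 1: M1 done at 2, M2 done at 8
  Job 2: M1 done at 4, M2 done at 15
  Job 3: M1 done at 7, M2 done at 17
Makespan = 17

17


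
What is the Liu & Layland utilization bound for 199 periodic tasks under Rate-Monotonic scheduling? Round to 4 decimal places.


Compute 2^(1/199) = 1.0034892249
Subtract 1: 1.0034892249 - 1 = 0.0034892249
Multiply by n: 199 * 0.0034892249 = 0.6943557551
Round to 4 dp: 0.6944

0.6944


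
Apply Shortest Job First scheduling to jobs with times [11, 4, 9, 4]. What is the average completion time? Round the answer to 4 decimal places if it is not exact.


SJF order (ascending): [4, 4, 9, 11]
Completion times:
  Job 1: burst=4, C=4
  Job 2: burst=4, C=8
  Job 3: burst=9, C=17
  Job 4: burst=11, C=28
Average completion = 57/4 = 14.25

14.25


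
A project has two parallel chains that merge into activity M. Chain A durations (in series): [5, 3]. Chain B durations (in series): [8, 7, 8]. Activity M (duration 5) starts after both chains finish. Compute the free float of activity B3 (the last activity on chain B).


ES(B3) = sum of predecessors on chain B = 15
EF(B3) = ES + duration = 15 + 8 = 23
Successor of B3 is M. ES(M) = max(sum(A), sum(B)) = max(8, 23) = 23
Free float = ES(successor) - EF(current) = 23 - 23 = 0

0


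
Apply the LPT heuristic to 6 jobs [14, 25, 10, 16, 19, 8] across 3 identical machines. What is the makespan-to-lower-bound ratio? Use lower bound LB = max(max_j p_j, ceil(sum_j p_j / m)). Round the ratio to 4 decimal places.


LPT order: [25, 19, 16, 14, 10, 8]
Machine loads after assignment: [33, 29, 30]
LPT makespan = 33
Lower bound = max(max_job, ceil(total/3)) = max(25, 31) = 31
Ratio = 33 / 31 = 1.0645

1.0645


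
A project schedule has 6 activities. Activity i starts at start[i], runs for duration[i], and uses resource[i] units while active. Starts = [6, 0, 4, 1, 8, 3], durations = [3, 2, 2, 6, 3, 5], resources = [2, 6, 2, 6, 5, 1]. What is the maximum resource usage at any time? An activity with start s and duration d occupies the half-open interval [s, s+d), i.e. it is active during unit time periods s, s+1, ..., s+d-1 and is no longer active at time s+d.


Each activity i is active on [start_i, start_i + duration_i).
Compute total resource usage per time slot:
  t=0: active resources = [6], total = 6
  t=1: active resources = [6, 6], total = 12
  t=2: active resources = [6], total = 6
  t=3: active resources = [6, 1], total = 7
  t=4: active resources = [2, 6, 1], total = 9
  t=5: active resources = [2, 6, 1], total = 9
  t=6: active resources = [2, 6, 1], total = 9
  t=7: active resources = [2, 1], total = 3
  t=8: active resources = [2, 5], total = 7
  t=9: active resources = [5], total = 5
  t=10: active resources = [5], total = 5
Peak resource demand = 12

12


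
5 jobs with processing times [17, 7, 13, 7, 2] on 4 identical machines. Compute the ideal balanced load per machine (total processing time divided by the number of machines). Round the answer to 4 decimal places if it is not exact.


Total processing time = 17 + 7 + 13 + 7 + 2 = 46
Number of machines = 4
Ideal balanced load = 46 / 4 = 11.5

11.5


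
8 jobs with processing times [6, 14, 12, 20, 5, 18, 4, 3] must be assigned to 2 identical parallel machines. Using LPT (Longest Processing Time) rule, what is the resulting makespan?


Sort jobs in decreasing order (LPT): [20, 18, 14, 12, 6, 5, 4, 3]
Assign each job to the least loaded machine:
  Machine 1: jobs [20, 12, 6, 3], load = 41
  Machine 2: jobs [18, 14, 5, 4], load = 41
Makespan = max load = 41

41


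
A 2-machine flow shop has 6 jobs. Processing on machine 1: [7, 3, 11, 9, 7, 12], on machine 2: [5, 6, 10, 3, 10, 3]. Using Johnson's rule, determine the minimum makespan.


Apply Johnson's rule:
  Group 1 (a <= b): [(2, 3, 6), (5, 7, 10)]
  Group 2 (a > b): [(3, 11, 10), (1, 7, 5), (4, 9, 3), (6, 12, 3)]
Optimal job order: [2, 5, 3, 1, 4, 6]
Schedule:
  Job 2: M1 done at 3, M2 done at 9
  Job 5: M1 done at 10, M2 done at 20
  Job 3: M1 done at 21, M2 done at 31
  Job 1: M1 done at 28, M2 done at 36
  Job 4: M1 done at 37, M2 done at 40
  Job 6: M1 done at 49, M2 done at 52
Makespan = 52

52


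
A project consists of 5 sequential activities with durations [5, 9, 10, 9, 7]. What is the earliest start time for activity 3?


Activity 3 starts after activities 1 through 2 complete.
Predecessor durations: [5, 9]
ES = 5 + 9 = 14

14


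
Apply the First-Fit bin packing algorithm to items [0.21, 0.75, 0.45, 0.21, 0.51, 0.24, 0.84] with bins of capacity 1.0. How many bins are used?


Place items sequentially using First-Fit:
  Item 0.21 -> new Bin 1
  Item 0.75 -> Bin 1 (now 0.96)
  Item 0.45 -> new Bin 2
  Item 0.21 -> Bin 2 (now 0.66)
  Item 0.51 -> new Bin 3
  Item 0.24 -> Bin 2 (now 0.9)
  Item 0.84 -> new Bin 4
Total bins used = 4

4


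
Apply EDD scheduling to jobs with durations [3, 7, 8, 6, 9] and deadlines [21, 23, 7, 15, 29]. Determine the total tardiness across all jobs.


Sort by due date (EDD order): [(8, 7), (6, 15), (3, 21), (7, 23), (9, 29)]
Compute completion times and tardiness:
  Job 1: p=8, d=7, C=8, tardiness=max(0,8-7)=1
  Job 2: p=6, d=15, C=14, tardiness=max(0,14-15)=0
  Job 3: p=3, d=21, C=17, tardiness=max(0,17-21)=0
  Job 4: p=7, d=23, C=24, tardiness=max(0,24-23)=1
  Job 5: p=9, d=29, C=33, tardiness=max(0,33-29)=4
Total tardiness = 6

6


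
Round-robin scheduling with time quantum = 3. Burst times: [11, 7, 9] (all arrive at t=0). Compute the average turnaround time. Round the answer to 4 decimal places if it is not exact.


Time quantum = 3
Execution trace:
  J1 runs 3 units, time = 3
  J2 runs 3 units, time = 6
  J3 runs 3 units, time = 9
  J1 runs 3 units, time = 12
  J2 runs 3 units, time = 15
  J3 runs 3 units, time = 18
  J1 runs 3 units, time = 21
  J2 runs 1 units, time = 22
  J3 runs 3 units, time = 25
  J1 runs 2 units, time = 27
Finish times: [27, 22, 25]
Average turnaround = 74/3 = 24.6667

24.6667


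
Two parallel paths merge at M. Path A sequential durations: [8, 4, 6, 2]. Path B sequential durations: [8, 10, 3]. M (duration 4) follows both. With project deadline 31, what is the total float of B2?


Forward pass: ES(B2) = sum of predecessors on chain B = 8
EF = ES + duration = 8 + 10 = 18
Backward pass: LF(M) = deadline = 31; LS(M) = 31 - 4 = 27
LF(B2) = LS(M) - sum(successors on chain B) = 27 - 3 = 24
LS = LF - duration = 24 - 10 = 14
Total float = LS - ES = 14 - 8 = 6

6


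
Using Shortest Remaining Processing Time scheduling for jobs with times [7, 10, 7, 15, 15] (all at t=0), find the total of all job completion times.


Since all jobs arrive at t=0, SRPT equals SPT ordering.
SPT order: [7, 7, 10, 15, 15]
Completion times:
  Job 1: p=7, C=7
  Job 2: p=7, C=14
  Job 3: p=10, C=24
  Job 4: p=15, C=39
  Job 5: p=15, C=54
Total completion time = 7 + 14 + 24 + 39 + 54 = 138

138


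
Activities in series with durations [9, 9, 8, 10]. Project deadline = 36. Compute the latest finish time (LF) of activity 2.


LF(activity 2) = deadline - sum of successor durations
Successors: activities 3 through 4 with durations [8, 10]
Sum of successor durations = 18
LF = 36 - 18 = 18

18


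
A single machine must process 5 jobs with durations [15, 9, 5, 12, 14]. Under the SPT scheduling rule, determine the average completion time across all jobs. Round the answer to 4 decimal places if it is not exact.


Sort jobs by processing time (SPT order): [5, 9, 12, 14, 15]
Compute completion times sequentially:
  Job 1: processing = 5, completes at 5
  Job 2: processing = 9, completes at 14
  Job 3: processing = 12, completes at 26
  Job 4: processing = 14, completes at 40
  Job 5: processing = 15, completes at 55
Sum of completion times = 140
Average completion time = 140/5 = 28.0

28.0


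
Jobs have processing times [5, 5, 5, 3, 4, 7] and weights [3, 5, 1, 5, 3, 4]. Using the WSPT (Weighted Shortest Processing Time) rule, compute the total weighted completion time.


Compute p/w ratios and sort ascending (WSPT): [(3, 5), (5, 5), (4, 3), (5, 3), (7, 4), (5, 1)]
Compute weighted completion times:
  Job (p=3,w=5): C=3, w*C=5*3=15
  Job (p=5,w=5): C=8, w*C=5*8=40
  Job (p=4,w=3): C=12, w*C=3*12=36
  Job (p=5,w=3): C=17, w*C=3*17=51
  Job (p=7,w=4): C=24, w*C=4*24=96
  Job (p=5,w=1): C=29, w*C=1*29=29
Total weighted completion time = 267

267


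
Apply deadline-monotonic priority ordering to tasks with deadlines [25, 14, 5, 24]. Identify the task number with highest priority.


Sort tasks by relative deadline (ascending):
  Task 3: deadline = 5
  Task 2: deadline = 14
  Task 4: deadline = 24
  Task 1: deadline = 25
Priority order (highest first): [3, 2, 4, 1]
Highest priority task = 3

3


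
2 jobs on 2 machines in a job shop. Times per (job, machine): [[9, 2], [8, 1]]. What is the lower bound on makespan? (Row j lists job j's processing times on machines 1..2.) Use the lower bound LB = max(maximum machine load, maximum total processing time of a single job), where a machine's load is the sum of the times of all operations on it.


Machine loads:
  Machine 1: 9 + 8 = 17
  Machine 2: 2 + 1 = 3
Max machine load = 17
Job totals:
  Job 1: 11
  Job 2: 9
Max job total = 11
Lower bound = max(17, 11) = 17

17


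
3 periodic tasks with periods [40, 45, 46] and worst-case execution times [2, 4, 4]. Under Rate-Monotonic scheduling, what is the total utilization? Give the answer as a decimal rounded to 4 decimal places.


Compute individual utilizations (exact fractions):
  Task 1: C/T = 2/40 = 1/20 (approx. 0.05)
  Task 2: C/T = 4/45 (approx. 0.0889)
  Task 3: C/T = 4/46 = 2/23 (approx. 0.087)
Total utilization U = 1/20 + 4/45 + 2/23 = 187/828
Rounded to 4 decimal places: U = 0.2258
RM (Liu & Layland) bound for 3 tasks = 0.779763; compare with U = 187/828 (approx. 0.225845)
U <= bound, so schedulable by RM sufficient condition.

0.2258


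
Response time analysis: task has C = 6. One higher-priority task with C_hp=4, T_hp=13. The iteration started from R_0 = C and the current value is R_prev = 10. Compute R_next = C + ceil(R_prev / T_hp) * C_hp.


R_next = C + ceil(R_prev / T_hp) * C_hp
ceil(10 / 13) = ceil(0.7692) = 1
Interference = 1 * 4 = 4
R_next = 6 + 4 = 10
R_next = R_prev, so the iteration has converged (response time = 10).

10


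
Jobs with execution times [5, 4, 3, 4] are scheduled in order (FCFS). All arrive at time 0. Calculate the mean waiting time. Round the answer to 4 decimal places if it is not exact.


FCFS order (as given): [5, 4, 3, 4]
Waiting times:
  Job 1: wait = 0
  Job 2: wait = 5
  Job 3: wait = 9
  Job 4: wait = 12
Sum of waiting times = 26
Average waiting time = 26/4 = 6.5

6.5


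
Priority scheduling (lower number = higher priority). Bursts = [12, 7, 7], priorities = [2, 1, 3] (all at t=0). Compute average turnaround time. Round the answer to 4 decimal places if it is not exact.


Sort by priority (ascending = highest first):
Order: [(1, 7), (2, 12), (3, 7)]
Completion times:
  Priority 1, burst=7, C=7
  Priority 2, burst=12, C=19
  Priority 3, burst=7, C=26
Average turnaround = 52/3 = 17.3333

17.3333


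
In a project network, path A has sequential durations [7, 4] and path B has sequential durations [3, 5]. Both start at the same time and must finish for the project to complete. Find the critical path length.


Path A total = 7 + 4 = 11
Path B total = 3 + 5 = 8
Critical path = longest path = max(11, 8) = 11

11


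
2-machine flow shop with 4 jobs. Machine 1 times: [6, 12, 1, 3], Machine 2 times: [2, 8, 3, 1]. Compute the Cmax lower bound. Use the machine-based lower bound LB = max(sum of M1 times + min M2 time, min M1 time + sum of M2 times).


LB1 = sum(M1 times) + min(M2 times) = 22 + 1 = 23
LB2 = min(M1 times) + sum(M2 times) = 1 + 14 = 15
Lower bound = max(LB1, LB2) = max(23, 15) = 23

23


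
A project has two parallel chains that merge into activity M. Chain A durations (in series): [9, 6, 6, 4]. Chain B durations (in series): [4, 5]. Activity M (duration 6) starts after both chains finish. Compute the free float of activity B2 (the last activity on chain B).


ES(B2) = sum of predecessors on chain B = 4
EF(B2) = ES + duration = 4 + 5 = 9
Successor of B2 is M. ES(M) = max(sum(A), sum(B)) = max(25, 9) = 25
Free float = ES(successor) - EF(current) = 25 - 9 = 16

16


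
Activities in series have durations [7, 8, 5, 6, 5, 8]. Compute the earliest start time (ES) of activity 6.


Activity 6 starts after activities 1 through 5 complete.
Predecessor durations: [7, 8, 5, 6, 5]
ES = 7 + 8 + 5 + 6 + 5 = 31

31


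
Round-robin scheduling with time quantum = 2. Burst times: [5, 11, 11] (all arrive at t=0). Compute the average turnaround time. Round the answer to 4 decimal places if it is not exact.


Time quantum = 2
Execution trace:
  J1 runs 2 units, time = 2
  J2 runs 2 units, time = 4
  J3 runs 2 units, time = 6
  J1 runs 2 units, time = 8
  J2 runs 2 units, time = 10
  J3 runs 2 units, time = 12
  J1 runs 1 units, time = 13
  J2 runs 2 units, time = 15
  J3 runs 2 units, time = 17
  J2 runs 2 units, time = 19
  J3 runs 2 units, time = 21
  J2 runs 2 units, time = 23
  J3 runs 2 units, time = 25
  J2 runs 1 units, time = 26
  J3 runs 1 units, time = 27
Finish times: [13, 26, 27]
Average turnaround = 66/3 = 22.0

22.0


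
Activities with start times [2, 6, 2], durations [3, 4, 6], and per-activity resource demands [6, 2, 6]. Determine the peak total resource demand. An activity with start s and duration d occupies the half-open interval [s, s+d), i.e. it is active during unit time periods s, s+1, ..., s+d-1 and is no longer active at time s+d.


Each activity i is active on [start_i, start_i + duration_i).
Compute total resource usage per time slot:
  t=0: active resources = [], total = 0
  t=1: active resources = [], total = 0
  t=2: active resources = [6, 6], total = 12
  t=3: active resources = [6, 6], total = 12
  t=4: active resources = [6, 6], total = 12
  t=5: active resources = [6], total = 6
  t=6: active resources = [2, 6], total = 8
  t=7: active resources = [2, 6], total = 8
  t=8: active resources = [2], total = 2
  t=9: active resources = [2], total = 2
Peak resource demand = 12

12


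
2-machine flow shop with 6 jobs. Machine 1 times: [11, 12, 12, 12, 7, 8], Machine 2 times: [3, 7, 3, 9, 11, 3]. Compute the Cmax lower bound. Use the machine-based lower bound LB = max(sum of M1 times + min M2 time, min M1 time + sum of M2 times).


LB1 = sum(M1 times) + min(M2 times) = 62 + 3 = 65
LB2 = min(M1 times) + sum(M2 times) = 7 + 36 = 43
Lower bound = max(LB1, LB2) = max(65, 43) = 65

65


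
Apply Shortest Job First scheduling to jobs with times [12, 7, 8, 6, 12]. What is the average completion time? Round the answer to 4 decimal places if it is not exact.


SJF order (ascending): [6, 7, 8, 12, 12]
Completion times:
  Job 1: burst=6, C=6
  Job 2: burst=7, C=13
  Job 3: burst=8, C=21
  Job 4: burst=12, C=33
  Job 5: burst=12, C=45
Average completion = 118/5 = 23.6

23.6


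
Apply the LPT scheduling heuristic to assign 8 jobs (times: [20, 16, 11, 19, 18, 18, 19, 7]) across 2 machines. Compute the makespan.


Sort jobs in decreasing order (LPT): [20, 19, 19, 18, 18, 16, 11, 7]
Assign each job to the least loaded machine:
  Machine 1: jobs [20, 18, 18, 7], load = 63
  Machine 2: jobs [19, 19, 16, 11], load = 65
Makespan = max load = 65

65


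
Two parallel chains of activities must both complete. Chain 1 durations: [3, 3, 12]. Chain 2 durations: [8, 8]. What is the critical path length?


Path A total = 3 + 3 + 12 = 18
Path B total = 8 + 8 = 16
Critical path = longest path = max(18, 16) = 18

18


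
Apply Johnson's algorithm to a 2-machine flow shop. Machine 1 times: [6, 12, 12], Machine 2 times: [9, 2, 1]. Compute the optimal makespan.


Apply Johnson's rule:
  Group 1 (a <= b): [(1, 6, 9)]
  Group 2 (a > b): [(2, 12, 2), (3, 12, 1)]
Optimal job order: [1, 2, 3]
Schedule:
  Job 1: M1 done at 6, M2 done at 15
  Job 2: M1 done at 18, M2 done at 20
  Job 3: M1 done at 30, M2 done at 31
Makespan = 31

31


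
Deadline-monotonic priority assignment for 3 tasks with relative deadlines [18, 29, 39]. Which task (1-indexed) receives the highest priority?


Sort tasks by relative deadline (ascending):
  Task 1: deadline = 18
  Task 2: deadline = 29
  Task 3: deadline = 39
Priority order (highest first): [1, 2, 3]
Highest priority task = 1

1


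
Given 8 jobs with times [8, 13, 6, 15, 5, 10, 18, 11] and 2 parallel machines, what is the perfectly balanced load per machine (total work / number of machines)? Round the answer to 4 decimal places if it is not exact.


Total processing time = 8 + 13 + 6 + 15 + 5 + 10 + 18 + 11 = 86
Number of machines = 2
Ideal balanced load = 86 / 2 = 43.0

43.0


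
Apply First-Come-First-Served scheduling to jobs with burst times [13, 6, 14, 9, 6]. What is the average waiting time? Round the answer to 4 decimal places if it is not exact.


FCFS order (as given): [13, 6, 14, 9, 6]
Waiting times:
  Job 1: wait = 0
  Job 2: wait = 13
  Job 3: wait = 19
  Job 4: wait = 33
  Job 5: wait = 42
Sum of waiting times = 107
Average waiting time = 107/5 = 21.4

21.4


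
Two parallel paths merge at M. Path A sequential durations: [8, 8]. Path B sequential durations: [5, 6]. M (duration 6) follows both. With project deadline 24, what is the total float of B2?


Forward pass: ES(B2) = sum of predecessors on chain B = 5
EF = ES + duration = 5 + 6 = 11
Backward pass: LF(M) = deadline = 24; LS(M) = 24 - 6 = 18
LF(B2) = LS(M) - sum(successors on chain B) = 18 - 0 = 18
LS = LF - duration = 18 - 6 = 12
Total float = LS - ES = 12 - 5 = 7

7


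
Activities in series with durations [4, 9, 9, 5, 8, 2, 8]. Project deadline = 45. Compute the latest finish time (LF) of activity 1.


LF(activity 1) = deadline - sum of successor durations
Successors: activities 2 through 7 with durations [9, 9, 5, 8, 2, 8]
Sum of successor durations = 41
LF = 45 - 41 = 4

4


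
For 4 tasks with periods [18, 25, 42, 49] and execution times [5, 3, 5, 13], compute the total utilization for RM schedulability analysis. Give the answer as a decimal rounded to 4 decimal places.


Compute individual utilizations (exact fractions):
  Task 1: C/T = 5/18 (approx. 0.2778)
  Task 2: C/T = 3/25 (approx. 0.12)
  Task 3: C/T = 5/42 (approx. 0.119)
  Task 4: C/T = 13/49 (approx. 0.2653)
Total utilization U = 5/18 + 3/25 + 5/42 + 13/49 = 8623/11025
Rounded to 4 decimal places: U = 0.7821
RM (Liu & Layland) bound for 4 tasks = 0.756828; compare with U = 8623/11025 (approx. 0.782132)
bound < U <= 1, so the RM sufficient condition is not met (inconclusive; an exact test such as response-time analysis is needed).

0.7821


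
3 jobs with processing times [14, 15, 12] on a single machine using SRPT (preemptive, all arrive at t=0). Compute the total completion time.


Since all jobs arrive at t=0, SRPT equals SPT ordering.
SPT order: [12, 14, 15]
Completion times:
  Job 1: p=12, C=12
  Job 2: p=14, C=26
  Job 3: p=15, C=41
Total completion time = 12 + 26 + 41 = 79

79


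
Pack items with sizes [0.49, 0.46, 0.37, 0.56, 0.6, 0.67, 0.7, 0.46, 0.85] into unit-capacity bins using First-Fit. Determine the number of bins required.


Place items sequentially using First-Fit:
  Item 0.49 -> new Bin 1
  Item 0.46 -> Bin 1 (now 0.95)
  Item 0.37 -> new Bin 2
  Item 0.56 -> Bin 2 (now 0.93)
  Item 0.6 -> new Bin 3
  Item 0.67 -> new Bin 4
  Item 0.7 -> new Bin 5
  Item 0.46 -> new Bin 6
  Item 0.85 -> new Bin 7
Total bins used = 7

7


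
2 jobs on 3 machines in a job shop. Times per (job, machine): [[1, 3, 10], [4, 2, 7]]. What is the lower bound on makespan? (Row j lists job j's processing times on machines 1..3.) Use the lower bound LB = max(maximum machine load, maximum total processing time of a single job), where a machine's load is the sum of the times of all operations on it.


Machine loads:
  Machine 1: 1 + 4 = 5
  Machine 2: 3 + 2 = 5
  Machine 3: 10 + 7 = 17
Max machine load = 17
Job totals:
  Job 1: 14
  Job 2: 13
Max job total = 14
Lower bound = max(17, 14) = 17

17


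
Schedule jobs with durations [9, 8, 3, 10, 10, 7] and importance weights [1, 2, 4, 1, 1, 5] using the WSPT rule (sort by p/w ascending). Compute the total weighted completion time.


Compute p/w ratios and sort ascending (WSPT): [(3, 4), (7, 5), (8, 2), (9, 1), (10, 1), (10, 1)]
Compute weighted completion times:
  Job (p=3,w=4): C=3, w*C=4*3=12
  Job (p=7,w=5): C=10, w*C=5*10=50
  Job (p=8,w=2): C=18, w*C=2*18=36
  Job (p=9,w=1): C=27, w*C=1*27=27
  Job (p=10,w=1): C=37, w*C=1*37=37
  Job (p=10,w=1): C=47, w*C=1*47=47
Total weighted completion time = 209

209


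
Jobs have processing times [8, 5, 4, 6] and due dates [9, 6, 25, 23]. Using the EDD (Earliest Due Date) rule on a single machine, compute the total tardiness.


Sort by due date (EDD order): [(5, 6), (8, 9), (6, 23), (4, 25)]
Compute completion times and tardiness:
  Job 1: p=5, d=6, C=5, tardiness=max(0,5-6)=0
  Job 2: p=8, d=9, C=13, tardiness=max(0,13-9)=4
  Job 3: p=6, d=23, C=19, tardiness=max(0,19-23)=0
  Job 4: p=4, d=25, C=23, tardiness=max(0,23-25)=0
Total tardiness = 4

4


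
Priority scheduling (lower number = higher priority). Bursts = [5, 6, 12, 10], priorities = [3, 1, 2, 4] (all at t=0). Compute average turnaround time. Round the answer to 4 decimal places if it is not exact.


Sort by priority (ascending = highest first):
Order: [(1, 6), (2, 12), (3, 5), (4, 10)]
Completion times:
  Priority 1, burst=6, C=6
  Priority 2, burst=12, C=18
  Priority 3, burst=5, C=23
  Priority 4, burst=10, C=33
Average turnaround = 80/4 = 20.0

20.0


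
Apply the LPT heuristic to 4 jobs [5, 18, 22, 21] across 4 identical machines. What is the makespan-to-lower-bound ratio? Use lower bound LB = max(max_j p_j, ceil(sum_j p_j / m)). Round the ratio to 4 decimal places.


LPT order: [22, 21, 18, 5]
Machine loads after assignment: [22, 21, 18, 5]
LPT makespan = 22
Lower bound = max(max_job, ceil(total/4)) = max(22, 17) = 22
Ratio = 22 / 22 = 1.0

1.0


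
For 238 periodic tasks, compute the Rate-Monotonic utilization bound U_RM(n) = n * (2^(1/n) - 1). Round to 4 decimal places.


Compute 2^(1/238) = 1.0029166282
Subtract 1: 1.0029166282 - 1 = 0.0029166282
Multiply by n: 238 * 0.0029166282 = 0.6941575116
Round to 4 dp: 0.6942

0.6942
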